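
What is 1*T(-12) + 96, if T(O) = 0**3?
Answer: 96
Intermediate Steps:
T(O) = 0
1*T(-12) + 96 = 1*0 + 96 = 0 + 96 = 96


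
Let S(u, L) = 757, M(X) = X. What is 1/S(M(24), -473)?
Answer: 1/757 ≈ 0.0013210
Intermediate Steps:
1/S(M(24), -473) = 1/757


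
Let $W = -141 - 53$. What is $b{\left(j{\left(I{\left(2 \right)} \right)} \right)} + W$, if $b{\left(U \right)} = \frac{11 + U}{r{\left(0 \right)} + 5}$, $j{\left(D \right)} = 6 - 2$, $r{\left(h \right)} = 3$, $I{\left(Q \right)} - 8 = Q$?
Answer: $- \frac{1537}{8} \approx -192.13$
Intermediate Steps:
$I{\left(Q \right)} = 8 + Q$
$j{\left(D \right)} = 4$ ($j{\left(D \right)} = 6 - 2 = 4$)
$W = -194$
$b{\left(U \right)} = \frac{11}{8} + \frac{U}{8}$ ($b{\left(U \right)} = \frac{11 + U}{3 + 5} = \frac{11 + U}{8} = \left(11 + U\right) \frac{1}{8} = \frac{11}{8} + \frac{U}{8}$)
$b{\left(j{\left(I{\left(2 \right)} \right)} \right)} + W = \left(\frac{11}{8} + \frac{1}{8} \cdot 4\right) - 194 = \left(\frac{11}{8} + \frac{1}{2}\right) - 194 = \frac{15}{8} - 194 = - \frac{1537}{8}$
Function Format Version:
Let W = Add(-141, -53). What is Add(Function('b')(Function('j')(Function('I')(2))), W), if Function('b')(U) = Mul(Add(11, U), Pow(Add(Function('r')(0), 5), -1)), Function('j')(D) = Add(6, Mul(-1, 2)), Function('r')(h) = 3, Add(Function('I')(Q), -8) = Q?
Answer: Rational(-1537, 8) ≈ -192.13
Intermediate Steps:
Function('I')(Q) = Add(8, Q)
Function('j')(D) = 4 (Function('j')(D) = Add(6, -2) = 4)
W = -194
Function('b')(U) = Add(Rational(11, 8), Mul(Rational(1, 8), U)) (Function('b')(U) = Mul(Add(11, U), Pow(Add(3, 5), -1)) = Mul(Add(11, U), Pow(8, -1)) = Mul(Add(11, U), Rational(1, 8)) = Add(Rational(11, 8), Mul(Rational(1, 8), U)))
Add(Function('b')(Function('j')(Function('I')(2))), W) = Add(Add(Rational(11, 8), Mul(Rational(1, 8), 4)), -194) = Add(Add(Rational(11, 8), Rational(1, 2)), -194) = Add(Rational(15, 8), -194) = Rational(-1537, 8)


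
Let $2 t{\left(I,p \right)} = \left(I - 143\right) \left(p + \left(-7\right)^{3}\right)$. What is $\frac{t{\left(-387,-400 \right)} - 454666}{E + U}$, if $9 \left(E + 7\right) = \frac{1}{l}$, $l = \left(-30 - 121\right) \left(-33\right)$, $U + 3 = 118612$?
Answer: $- \frac{11560256037}{5318943895} \approx -2.1734$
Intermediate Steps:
$U = 118609$ ($U = -3 + 118612 = 118609$)
$l = 4983$ ($l = \left(-151\right) \left(-33\right) = 4983$)
$t{\left(I,p \right)} = \frac{\left(-343 + p\right) \left(-143 + I\right)}{2}$ ($t{\left(I,p \right)} = \frac{\left(I - 143\right) \left(p + \left(-7\right)^{3}\right)}{2} = \frac{\left(-143 + I\right) \left(p - 343\right)}{2} = \frac{\left(-143 + I\right) \left(-343 + p\right)}{2} = \frac{\left(-343 + p\right) \left(-143 + I\right)}{2}$)
$E = - \frac{313928}{44847}$ ($E = -7 + \frac{1}{9 \cdot 4983} = -7 + \frac{1}{9} \cdot \frac{1}{4983} = -7 + \frac{1}{44847} = - \frac{313928}{44847} \approx -7.0$)
$\frac{t{\left(-387,-400 \right)} - 454666}{E + U} = \frac{\left(\frac{49049}{2} - - \frac{132741}{2} - -28600 + \frac{1}{2} \left(-387\right) \left(-400\right)\right) - 454666}{- \frac{313928}{44847} + 118609} = \frac{\left(\frac{49049}{2} + \frac{132741}{2} + 28600 + 77400\right) - 454666}{\frac{5318943895}{44847}} = \left(196895 - 454666\right) \frac{44847}{5318943895} = \left(-257771\right) \frac{44847}{5318943895} = - \frac{11560256037}{5318943895}$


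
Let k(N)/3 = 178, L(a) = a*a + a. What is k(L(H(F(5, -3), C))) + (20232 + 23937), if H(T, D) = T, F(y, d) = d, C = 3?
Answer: 44703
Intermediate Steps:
L(a) = a + a² (L(a) = a² + a = a + a²)
k(N) = 534 (k(N) = 3*178 = 534)
k(L(H(F(5, -3), C))) + (20232 + 23937) = 534 + (20232 + 23937) = 534 + 44169 = 44703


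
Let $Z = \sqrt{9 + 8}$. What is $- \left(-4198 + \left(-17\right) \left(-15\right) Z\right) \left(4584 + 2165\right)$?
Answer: $28332302 - 1720995 \sqrt{17} \approx 2.1236 \cdot 10^{7}$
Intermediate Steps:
$Z = \sqrt{17} \approx 4.1231$
$- \left(-4198 + \left(-17\right) \left(-15\right) Z\right) \left(4584 + 2165\right) = - \left(-4198 + \left(-17\right) \left(-15\right) \sqrt{17}\right) \left(4584 + 2165\right) = - \left(-4198 + 255 \sqrt{17}\right) 6749 = - (-28332302 + 1720995 \sqrt{17}) = 28332302 - 1720995 \sqrt{17}$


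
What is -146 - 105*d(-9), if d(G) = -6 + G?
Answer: 1429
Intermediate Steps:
-146 - 105*d(-9) = -146 - 105*(-6 - 9) = -146 - 105*(-15) = -146 + 1575 = 1429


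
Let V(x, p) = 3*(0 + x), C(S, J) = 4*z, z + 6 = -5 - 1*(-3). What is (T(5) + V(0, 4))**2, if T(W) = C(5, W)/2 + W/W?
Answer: 225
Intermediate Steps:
z = -8 (z = -6 + (-5 - 1*(-3)) = -6 + (-5 + 3) = -6 - 2 = -8)
C(S, J) = -32 (C(S, J) = 4*(-8) = -32)
V(x, p) = 3*x
T(W) = -15 (T(W) = -32/2 + W/W = -32*1/2 + 1 = -16 + 1 = -15)
(T(5) + V(0, 4))**2 = (-15 + 3*0)**2 = (-15 + 0)**2 = (-15)**2 = 225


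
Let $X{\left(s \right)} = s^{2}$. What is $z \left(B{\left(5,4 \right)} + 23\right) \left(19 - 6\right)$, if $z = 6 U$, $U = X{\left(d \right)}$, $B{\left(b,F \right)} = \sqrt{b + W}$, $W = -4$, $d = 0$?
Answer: $0$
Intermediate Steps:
$B{\left(b,F \right)} = \sqrt{-4 + b}$ ($B{\left(b,F \right)} = \sqrt{b - 4} = \sqrt{-4 + b}$)
$U = 0$ ($U = 0^{2} = 0$)
$z = 0$ ($z = 6 \cdot 0 = 0$)
$z \left(B{\left(5,4 \right)} + 23\right) \left(19 - 6\right) = 0 \left(\sqrt{-4 + 5} + 23\right) \left(19 - 6\right) = 0 \left(\sqrt{1} + 23\right) 13 = 0 \left(1 + 23\right) 13 = 0 \cdot 24 \cdot 13 = 0 \cdot 312 = 0$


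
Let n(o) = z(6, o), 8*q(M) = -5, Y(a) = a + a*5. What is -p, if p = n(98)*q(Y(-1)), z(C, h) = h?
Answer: 245/4 ≈ 61.250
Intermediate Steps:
Y(a) = 6*a (Y(a) = a + 5*a = 6*a)
q(M) = -5/8 (q(M) = (1/8)*(-5) = -5/8)
n(o) = o
p = -245/4 (p = 98*(-5/8) = -245/4 ≈ -61.250)
-p = -1*(-245/4) = 245/4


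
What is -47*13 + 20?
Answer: -591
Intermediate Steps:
-47*13 + 20 = -611 + 20 = -591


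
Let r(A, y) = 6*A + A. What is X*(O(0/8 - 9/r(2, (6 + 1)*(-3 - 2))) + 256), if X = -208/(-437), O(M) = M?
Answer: 371800/3059 ≈ 121.54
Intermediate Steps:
r(A, y) = 7*A
X = 208/437 (X = -208*(-1/437) = 208/437 ≈ 0.47597)
X*(O(0/8 - 9/r(2, (6 + 1)*(-3 - 2))) + 256) = 208*((0/8 - 9/(7*2)) + 256)/437 = 208*((0*(⅛) - 9/14) + 256)/437 = 208*((0 - 9*1/14) + 256)/437 = 208*((0 - 9/14) + 256)/437 = 208*(-9/14 + 256)/437 = (208/437)*(3575/14) = 371800/3059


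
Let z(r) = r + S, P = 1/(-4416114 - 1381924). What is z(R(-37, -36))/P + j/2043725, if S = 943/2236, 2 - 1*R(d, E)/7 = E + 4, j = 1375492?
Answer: -3158574774874515969/2284884550 ≈ -1.3824e+9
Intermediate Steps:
R(d, E) = -14 - 7*E (R(d, E) = 14 - 7*(E + 4) = 14 - 7*(4 + E) = 14 + (-28 - 7*E) = -14 - 7*E)
S = 943/2236 (S = 943*(1/2236) = 943/2236 ≈ 0.42174)
P = -1/5798038 (P = 1/(-5798038) = -1/5798038 ≈ -1.7247e-7)
z(r) = 943/2236 + r (z(r) = r + 943/2236 = 943/2236 + r)
z(R(-37, -36))/P + j/2043725 = (943/2236 + (-14 - 7*(-36)))/(-1/5798038) + 1375492/2043725 = (943/2236 + (-14 + 252))*(-5798038) + 1375492*(1/2043725) = (943/2236 + 238)*(-5798038) + 1375492/2043725 = (533111/2236)*(-5798038) + 1375492/2043725 = -1545498918109/1118 + 1375492/2043725 = -3158574774874515969/2284884550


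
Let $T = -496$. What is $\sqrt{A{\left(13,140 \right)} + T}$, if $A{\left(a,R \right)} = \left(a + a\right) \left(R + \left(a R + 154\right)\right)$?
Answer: $6 \sqrt{1513} \approx 233.38$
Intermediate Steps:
$A{\left(a,R \right)} = 2 a \left(154 + R + R a\right)$ ($A{\left(a,R \right)} = 2 a \left(R + \left(R a + 154\right)\right) = 2 a \left(R + \left(154 + R a\right)\right) = 2 a \left(154 + R + R a\right)$)
$\sqrt{A{\left(13,140 \right)} + T} = \sqrt{2 \cdot 13 \left(154 + 140 + 140 \cdot 13\right) - 496} = \sqrt{2 \cdot 13 \left(154 + 140 + 1820\right) - 496} = \sqrt{2 \cdot 13 \cdot 2114 - 496} = \sqrt{54964 - 496} = \sqrt{54468} = 6 \sqrt{1513}$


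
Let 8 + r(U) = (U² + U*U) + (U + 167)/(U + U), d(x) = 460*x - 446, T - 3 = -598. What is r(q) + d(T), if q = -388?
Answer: 20901005/776 ≈ 26934.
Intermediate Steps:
T = -595 (T = 3 - 598 = -595)
d(x) = -446 + 460*x
r(U) = -8 + 2*U² + (167 + U)/(2*U) (r(U) = -8 + ((U² + U*U) + (U + 167)/(U + U)) = -8 + ((U² + U²) + (167 + U)/((2*U))) = -8 + (2*U² + (167 + U)*(1/(2*U))) = -8 + (2*U² + (167 + U)/(2*U)) = -8 + 2*U² + (167 + U)/(2*U))
r(q) + d(T) = (½)*(167 - 388*(-15 + 4*(-388)²))/(-388) + (-446 + 460*(-595)) = (½)*(-1/388)*(167 - 388*(-15 + 4*150544)) + (-446 - 273700) = (½)*(-1/388)*(167 - 388*(-15 + 602176)) - 274146 = (½)*(-1/388)*(167 - 388*602161) - 274146 = (½)*(-1/388)*(167 - 233638468) - 274146 = (½)*(-1/388)*(-233638301) - 274146 = 233638301/776 - 274146 = 20901005/776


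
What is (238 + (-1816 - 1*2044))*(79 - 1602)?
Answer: 5516306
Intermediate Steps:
(238 + (-1816 - 1*2044))*(79 - 1602) = (238 + (-1816 - 2044))*(-1523) = (238 - 3860)*(-1523) = -3622*(-1523) = 5516306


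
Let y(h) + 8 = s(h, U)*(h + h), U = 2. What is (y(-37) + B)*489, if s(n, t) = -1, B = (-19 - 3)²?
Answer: 268950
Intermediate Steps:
B = 484 (B = (-22)² = 484)
y(h) = -8 - 2*h (y(h) = -8 - (h + h) = -8 - 2*h)
(y(-37) + B)*489 = ((-8 - 2*(-37)) + 484)*489 = ((-8 + 74) + 484)*489 = (66 + 484)*489 = 550*489 = 268950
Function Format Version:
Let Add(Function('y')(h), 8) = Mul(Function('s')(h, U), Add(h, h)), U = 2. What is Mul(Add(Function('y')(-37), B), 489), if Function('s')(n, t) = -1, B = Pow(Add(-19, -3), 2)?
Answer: 268950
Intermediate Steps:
B = 484 (B = Pow(-22, 2) = 484)
Function('y')(h) = Add(-8, Mul(-2, h)) (Function('y')(h) = Add(-8, Mul(-1, Add(h, h))) = Add(-8, Mul(-1, Mul(2, h))) = Add(-8, Mul(-2, h)))
Mul(Add(Function('y')(-37), B), 489) = Mul(Add(Add(-8, Mul(-2, -37)), 484), 489) = Mul(Add(Add(-8, 74), 484), 489) = Mul(Add(66, 484), 489) = Mul(550, 489) = 268950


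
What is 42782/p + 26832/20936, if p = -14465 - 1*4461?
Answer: -24241345/24764671 ≈ -0.97887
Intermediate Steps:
p = -18926 (p = -14465 - 4461 = -18926)
42782/p + 26832/20936 = 42782/(-18926) + 26832/20936 = 42782*(-1/18926) + 26832*(1/20936) = -21391/9463 + 3354/2617 = -24241345/24764671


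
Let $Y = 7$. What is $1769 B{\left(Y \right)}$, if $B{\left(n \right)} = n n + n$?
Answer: $99064$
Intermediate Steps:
$B{\left(n \right)} = n + n^{2}$ ($B{\left(n \right)} = n^{2} + n = n + n^{2}$)
$1769 B{\left(Y \right)} = 1769 \cdot 7 \left(1 + 7\right) = 1769 \cdot 7 \cdot 8 = 1769 \cdot 56 = 99064$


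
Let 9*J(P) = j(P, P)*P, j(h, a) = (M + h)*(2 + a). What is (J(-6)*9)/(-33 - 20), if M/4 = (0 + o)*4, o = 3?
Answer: -1008/53 ≈ -19.019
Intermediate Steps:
M = 48 (M = 4*((0 + 3)*4) = 4*(3*4) = 4*12 = 48)
j(h, a) = (2 + a)*(48 + h) (j(h, a) = (48 + h)*(2 + a) = (2 + a)*(48 + h))
J(P) = P*(96 + P**2 + 50*P)/9 (J(P) = ((96 + 2*P + 48*P + P*P)*P)/9 = ((96 + 2*P + 48*P + P**2)*P)/9 = ((96 + P**2 + 50*P)*P)/9 = (P*(96 + P**2 + 50*P))/9 = P*(96 + P**2 + 50*P)/9)
(J(-6)*9)/(-33 - 20) = (((1/9)*(-6)*(96 + (-6)**2 + 50*(-6)))*9)/(-33 - 20) = (((1/9)*(-6)*(96 + 36 - 300))*9)/(-53) = (((1/9)*(-6)*(-168))*9)*(-1/53) = (112*9)*(-1/53) = 1008*(-1/53) = -1008/53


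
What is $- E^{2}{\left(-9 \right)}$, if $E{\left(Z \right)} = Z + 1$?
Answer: $-64$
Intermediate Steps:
$E{\left(Z \right)} = 1 + Z$
$- E^{2}{\left(-9 \right)} = - \left(1 - 9\right)^{2} = - \left(-8\right)^{2} = \left(-1\right) 64 = -64$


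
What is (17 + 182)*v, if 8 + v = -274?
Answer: -56118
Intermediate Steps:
v = -282 (v = -8 - 274 = -282)
(17 + 182)*v = (17 + 182)*(-282) = 199*(-282) = -56118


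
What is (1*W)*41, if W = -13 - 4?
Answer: -697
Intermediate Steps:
W = -17
(1*W)*41 = (1*(-17))*41 = -17*41 = -697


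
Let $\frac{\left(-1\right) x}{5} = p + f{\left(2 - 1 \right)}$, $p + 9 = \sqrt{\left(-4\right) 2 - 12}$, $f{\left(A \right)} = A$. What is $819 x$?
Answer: $32760 - 8190 i \sqrt{5} \approx 32760.0 - 18313.0 i$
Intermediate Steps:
$p = -9 + 2 i \sqrt{5}$ ($p = -9 + \sqrt{\left(-4\right) 2 - 12} = -9 + \sqrt{-8 - 12} = -9 + \sqrt{-20} = -9 + 2 i \sqrt{5} \approx -9.0 + 4.4721 i$)
$x = 40 - 10 i \sqrt{5}$ ($x = - 5 \left(\left(-9 + 2 i \sqrt{5}\right) + \left(2 - 1\right)\right) = - 5 \left(\left(-9 + 2 i \sqrt{5}\right) + 1\right) = - 5 \left(-8 + 2 i \sqrt{5}\right) = 40 - 10 i \sqrt{5} \approx 40.0 - 22.361 i$)
$819 x = 819 \left(40 - 10 i \sqrt{5}\right) = 32760 - 8190 i \sqrt{5}$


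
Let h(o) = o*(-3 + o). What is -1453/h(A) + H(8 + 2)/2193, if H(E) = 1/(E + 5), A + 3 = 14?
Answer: -47796347/2894760 ≈ -16.511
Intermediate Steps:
A = 11 (A = -3 + 14 = 11)
H(E) = 1/(5 + E)
-1453/h(A) + H(8 + 2)/2193 = -1453*1/(11*(-3 + 11)) + 1/((5 + (8 + 2))*2193) = -1453/(11*8) + (1/2193)/(5 + 10) = -1453/88 + (1/2193)/15 = -1453*1/88 + (1/15)*(1/2193) = -1453/88 + 1/32895 = -47796347/2894760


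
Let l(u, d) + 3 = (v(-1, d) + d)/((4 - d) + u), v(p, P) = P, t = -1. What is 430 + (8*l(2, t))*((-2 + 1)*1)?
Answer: 3194/7 ≈ 456.29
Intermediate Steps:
l(u, d) = -3 + 2*d/(4 + u - d) (l(u, d) = -3 + (d + d)/((4 - d) + u) = -3 + (2*d)/(4 + u - d) = -3 + 2*d/(4 + u - d))
430 + (8*l(2, t))*((-2 + 1)*1) = 430 + (8*((-12 - 3*2 + 5*(-1))/(4 + 2 - 1*(-1))))*((-2 + 1)*1) = 430 + (8*((-12 - 6 - 5)/(4 + 2 + 1)))*(-1*1) = 430 + (8*(-23/7))*(-1) = 430 - 184/7*(-1) = 430 + 184/7 = 3194/7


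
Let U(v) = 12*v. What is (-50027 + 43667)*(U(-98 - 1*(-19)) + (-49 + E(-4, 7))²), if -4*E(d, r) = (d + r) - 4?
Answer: -18171315/2 ≈ -9.0857e+6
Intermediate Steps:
E(d, r) = 1 - d/4 - r/4 (E(d, r) = -((d + r) - 4)/4 = -(-4 + d + r)/4 = 1 - d/4 - r/4)
(-50027 + 43667)*(U(-98 - 1*(-19)) + (-49 + E(-4, 7))²) = (-50027 + 43667)*(12*(-98 - 1*(-19)) + (-49 + (1 - ¼*(-4) - ¼*7))²) = -6360*(12*(-98 + 19) + (-49 + (1 + 1 - 7/4))²) = -6360*(12*(-79) + (-49 + ¼)²) = -6360*(-948 + (-195/4)²) = -6360*(-948 + 38025/16) = -6360*22857/16 = -18171315/2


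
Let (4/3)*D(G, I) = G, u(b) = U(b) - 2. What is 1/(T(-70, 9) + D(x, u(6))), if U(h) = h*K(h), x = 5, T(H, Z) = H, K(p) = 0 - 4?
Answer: -4/265 ≈ -0.015094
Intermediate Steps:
K(p) = -4
U(h) = -4*h (U(h) = h*(-4) = -4*h)
u(b) = -2 - 4*b (u(b) = -4*b - 2 = -2 - 4*b)
D(G, I) = 3*G/4
1/(T(-70, 9) + D(x, u(6))) = 1/(-70 + (¾)*5) = 1/(-70 + 15/4) = 1/(-265/4) = -4/265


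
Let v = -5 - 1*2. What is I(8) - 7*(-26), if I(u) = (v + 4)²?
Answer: 191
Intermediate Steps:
v = -7 (v = -5 - 2 = -7)
I(u) = 9 (I(u) = (-7 + 4)² = (-3)² = 9)
I(8) - 7*(-26) = 9 - 7*(-26) = 9 + 182 = 191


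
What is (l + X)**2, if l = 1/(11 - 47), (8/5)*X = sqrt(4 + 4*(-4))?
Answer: (1 - 45*I*sqrt(3))**2/1296 ≈ -4.6867 - 0.12028*I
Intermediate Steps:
X = 5*I*sqrt(3)/4 (X = 5*sqrt(4 + 4*(-4))/8 = 5*sqrt(4 - 16)/8 = 5*sqrt(-12)/8 = 5*(2*I*sqrt(3))/8 = 5*I*sqrt(3)/4 ≈ 2.1651*I)
l = -1/36 (l = 1/(-36) = -1/36 ≈ -0.027778)
(l + X)**2 = (-1/36 + 5*I*sqrt(3)/4)**2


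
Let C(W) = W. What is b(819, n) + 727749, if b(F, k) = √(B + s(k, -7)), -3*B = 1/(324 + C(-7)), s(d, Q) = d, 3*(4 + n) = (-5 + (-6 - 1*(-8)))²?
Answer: 727749 + 2*I*√226338/951 ≈ 7.2775e+5 + 1.0005*I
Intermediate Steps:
n = -1 (n = -4 + (-5 + (-6 - 1*(-8)))²/3 = -4 + (-5 + (-6 + 8))²/3 = -4 + (-5 + 2)²/3 = -4 + (⅓)*(-3)² = -4 + (⅓)*9 = -4 + 3 = -1)
B = -1/951 (B = -1/(3*(324 - 7)) = -⅓/317 = -⅓*1/317 = -1/951 ≈ -0.0010515)
b(F, k) = √(-1/951 + k)
b(819, n) + 727749 = √(-951 + 904401*(-1))/951 + 727749 = √(-951 - 904401)/951 + 727749 = √(-905352)/951 + 727749 = (2*I*√226338)/951 + 727749 = 2*I*√226338/951 + 727749 = 727749 + 2*I*√226338/951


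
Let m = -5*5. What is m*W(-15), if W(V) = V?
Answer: 375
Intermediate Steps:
m = -25
m*W(-15) = -25*(-15) = 375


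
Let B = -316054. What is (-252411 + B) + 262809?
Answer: -305656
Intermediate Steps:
(-252411 + B) + 262809 = (-252411 - 316054) + 262809 = -568465 + 262809 = -305656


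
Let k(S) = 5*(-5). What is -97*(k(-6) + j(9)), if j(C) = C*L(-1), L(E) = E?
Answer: 3298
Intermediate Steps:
k(S) = -25
j(C) = -C (j(C) = C*(-1) = -C)
-97*(k(-6) + j(9)) = -97*(-25 - 1*9) = -97*(-25 - 9) = -97*(-34) = 3298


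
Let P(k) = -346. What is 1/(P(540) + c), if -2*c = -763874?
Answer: 1/381591 ≈ 2.6206e-6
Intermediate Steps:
c = 381937 (c = -½*(-763874) = 381937)
1/(P(540) + c) = 1/(-346 + 381937) = 1/381591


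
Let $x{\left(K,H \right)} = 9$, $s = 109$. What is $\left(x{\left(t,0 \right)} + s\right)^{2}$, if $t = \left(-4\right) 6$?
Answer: $13924$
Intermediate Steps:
$t = -24$
$\left(x{\left(t,0 \right)} + s\right)^{2} = \left(9 + 109\right)^{2} = 118^{2} = 13924$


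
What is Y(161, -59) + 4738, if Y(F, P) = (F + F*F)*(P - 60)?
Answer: -3099020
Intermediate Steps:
Y(F, P) = (-60 + P)*(F + F**2) (Y(F, P) = (F + F**2)*(-60 + P) = (-60 + P)*(F + F**2))
Y(161, -59) + 4738 = 161*(-60 - 59 - 60*161 + 161*(-59)) + 4738 = 161*(-60 - 59 - 9660 - 9499) + 4738 = 161*(-19278) + 4738 = -3103758 + 4738 = -3099020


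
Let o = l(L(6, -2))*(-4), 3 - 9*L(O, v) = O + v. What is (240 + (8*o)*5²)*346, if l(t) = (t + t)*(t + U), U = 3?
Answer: 21119840/81 ≈ 2.6074e+5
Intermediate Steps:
L(O, v) = ⅓ - O/9 - v/9 (L(O, v) = ⅓ - (O + v)/9 = ⅓ + (-O/9 - v/9) = ⅓ - O/9 - v/9)
l(t) = 2*t*(3 + t) (l(t) = (t + t)*(t + 3) = (2*t)*(3 + t) = 2*t*(3 + t))
o = 208/81 (o = (2*(⅓ - ⅑*6 - ⅑*(-2))*(3 + (⅓ - ⅑*6 - ⅑*(-2))))*(-4) = (2*(⅓ - ⅔ + 2/9)*(3 + (⅓ - ⅔ + 2/9)))*(-4) = (2*(-⅑)*(3 - ⅑))*(-4) = (2*(-⅑)*(26/9))*(-4) = -52/81*(-4) = 208/81 ≈ 2.5679)
(240 + (8*o)*5²)*346 = (240 + (8*(208/81))*5²)*346 = (240 + (1664/81)*25)*346 = (240 + 41600/81)*346 = (61040/81)*346 = 21119840/81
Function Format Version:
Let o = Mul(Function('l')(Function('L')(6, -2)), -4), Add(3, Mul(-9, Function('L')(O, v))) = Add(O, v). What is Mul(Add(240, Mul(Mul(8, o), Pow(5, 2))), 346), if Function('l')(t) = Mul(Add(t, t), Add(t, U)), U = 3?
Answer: Rational(21119840, 81) ≈ 2.6074e+5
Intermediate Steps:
Function('L')(O, v) = Add(Rational(1, 3), Mul(Rational(-1, 9), O), Mul(Rational(-1, 9), v)) (Function('L')(O, v) = Add(Rational(1, 3), Mul(Rational(-1, 9), Add(O, v))) = Add(Rational(1, 3), Add(Mul(Rational(-1, 9), O), Mul(Rational(-1, 9), v))) = Add(Rational(1, 3), Mul(Rational(-1, 9), O), Mul(Rational(-1, 9), v)))
Function('l')(t) = Mul(2, t, Add(3, t)) (Function('l')(t) = Mul(Add(t, t), Add(t, 3)) = Mul(Mul(2, t), Add(3, t)) = Mul(2, t, Add(3, t)))
o = Rational(208, 81) (o = Mul(Mul(2, Add(Rational(1, 3), Mul(Rational(-1, 9), 6), Mul(Rational(-1, 9), -2)), Add(3, Add(Rational(1, 3), Mul(Rational(-1, 9), 6), Mul(Rational(-1, 9), -2)))), -4) = Mul(Mul(2, Add(Rational(1, 3), Rational(-2, 3), Rational(2, 9)), Add(3, Add(Rational(1, 3), Rational(-2, 3), Rational(2, 9)))), -4) = Mul(Mul(2, Rational(-1, 9), Add(3, Rational(-1, 9))), -4) = Mul(Mul(2, Rational(-1, 9), Rational(26, 9)), -4) = Mul(Rational(-52, 81), -4) = Rational(208, 81) ≈ 2.5679)
Mul(Add(240, Mul(Mul(8, o), Pow(5, 2))), 346) = Mul(Add(240, Mul(Mul(8, Rational(208, 81)), Pow(5, 2))), 346) = Mul(Add(240, Mul(Rational(1664, 81), 25)), 346) = Mul(Add(240, Rational(41600, 81)), 346) = Mul(Rational(61040, 81), 346) = Rational(21119840, 81)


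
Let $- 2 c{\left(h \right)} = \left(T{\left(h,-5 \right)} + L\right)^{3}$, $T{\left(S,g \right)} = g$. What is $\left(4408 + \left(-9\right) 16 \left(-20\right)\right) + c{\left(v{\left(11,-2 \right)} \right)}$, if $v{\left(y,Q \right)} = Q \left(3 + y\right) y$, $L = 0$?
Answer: $\frac{14701}{2} \approx 7350.5$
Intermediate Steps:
$v{\left(y,Q \right)} = Q y \left(3 + y\right)$
$c{\left(h \right)} = \frac{125}{2}$ ($c{\left(h \right)} = - \frac{\left(-5 + 0\right)^{3}}{2} = - \frac{\left(-5\right)^{3}}{2} = \left(- \frac{1}{2}\right) \left(-125\right) = \frac{125}{2}$)
$\left(4408 + \left(-9\right) 16 \left(-20\right)\right) + c{\left(v{\left(11,-2 \right)} \right)} = \left(4408 + \left(-9\right) 16 \left(-20\right)\right) + \frac{125}{2} = \left(4408 - -2880\right) + \frac{125}{2} = \left(4408 + 2880\right) + \frac{125}{2} = 7288 + \frac{125}{2} = \frac{14701}{2}$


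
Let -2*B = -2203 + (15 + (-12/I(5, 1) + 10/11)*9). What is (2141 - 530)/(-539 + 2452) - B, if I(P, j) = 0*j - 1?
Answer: -21780914/21043 ≈ -1035.1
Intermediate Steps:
I(P, j) = -1 (I(P, j) = 0 - 1 = -1)
B = 11395/11 (B = -(-2203 + (15 + (-12/(-1) + 10/11)*9))/2 = -(-2203 + (15 + (-12*(-1) + 10*(1/11))*9))/2 = -(-2203 + (15 + (12 + 10/11)*9))/2 = -(-2203 + (15 + (142/11)*9))/2 = -(-2203 + (15 + 1278/11))/2 = -(-2203 + 1443/11)/2 = -½*(-22790/11) = 11395/11 ≈ 1035.9)
(2141 - 530)/(-539 + 2452) - B = (2141 - 530)/(-539 + 2452) - 1*11395/11 = 1611/1913 - 11395/11 = -21780914/21043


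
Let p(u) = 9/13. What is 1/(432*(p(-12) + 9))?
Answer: 13/54432 ≈ 0.00023883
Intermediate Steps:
p(u) = 9/13 (p(u) = 9*(1/13) = 9/13)
1/(432*(p(-12) + 9)) = 1/(432*(9/13 + 9)) = 1/(432*(126/13)) = 1/(54432/13) = 13/54432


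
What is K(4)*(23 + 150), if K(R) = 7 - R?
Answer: 519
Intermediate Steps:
K(4)*(23 + 150) = (7 - 1*4)*(23 + 150) = (7 - 4)*173 = 3*173 = 519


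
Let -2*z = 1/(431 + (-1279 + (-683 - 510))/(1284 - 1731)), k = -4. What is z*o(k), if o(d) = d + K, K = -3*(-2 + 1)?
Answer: 149/130086 ≈ 0.0011454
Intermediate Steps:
K = 3 (K = -3*(-1) = 3)
o(d) = 3 + d (o(d) = d + 3 = 3 + d)
z = -149/130086 (z = -1/(2*(431 + (-1279 + (-683 - 510))/(1284 - 1731))) = -1/(2*(431 + (-1279 - 1193)/(-447))) = -1/(2*(431 - 2472*(-1/447))) = -1/(2*(431 + 824/149)) = -1/(2*65043/149) = -½*149/65043 = -149/130086 ≈ -0.0011454)
z*o(k) = -149*(3 - 4)/130086 = -149/130086*(-1) = 149/130086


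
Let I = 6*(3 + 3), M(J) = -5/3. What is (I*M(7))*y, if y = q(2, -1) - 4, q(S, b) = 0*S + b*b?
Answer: 180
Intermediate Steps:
M(J) = -5/3 (M(J) = -5*⅓ = -5/3)
q(S, b) = b² (q(S, b) = 0 + b² = b²)
I = 36 (I = 6*6 = 36)
y = -3 (y = (-1)² - 4 = 1 - 4 = -3)
(I*M(7))*y = (36*(-5/3))*(-3) = -60*(-3) = 180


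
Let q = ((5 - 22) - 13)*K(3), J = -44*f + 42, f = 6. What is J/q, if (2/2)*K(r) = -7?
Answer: -37/35 ≈ -1.0571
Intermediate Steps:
K(r) = -7
J = -222 (J = -44*6 + 42 = -264 + 42 = -222)
q = 210 (q = ((5 - 22) - 13)*(-7) = (-17 - 13)*(-7) = -30*(-7) = 210)
J/q = -222/210 = -222*1/210 = -37/35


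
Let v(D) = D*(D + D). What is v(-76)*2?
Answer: 23104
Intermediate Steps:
v(D) = 2*D² (v(D) = D*(2*D) = 2*D²)
v(-76)*2 = (2*(-76)²)*2 = (2*5776)*2 = 11552*2 = 23104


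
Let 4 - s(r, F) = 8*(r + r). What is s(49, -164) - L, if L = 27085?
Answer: -27865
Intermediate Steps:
s(r, F) = 4 - 16*r (s(r, F) = 4 - 8*(r + r) = 4 - 8*2*r = 4 - 16*r)
s(49, -164) - L = (4 - 16*49) - 1*27085 = (4 - 784) - 27085 = -780 - 27085 = -27865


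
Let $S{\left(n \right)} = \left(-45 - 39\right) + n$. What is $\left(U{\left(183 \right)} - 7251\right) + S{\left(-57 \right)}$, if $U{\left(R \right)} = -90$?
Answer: $-7482$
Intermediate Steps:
$S{\left(n \right)} = -84 + n$ ($S{\left(n \right)} = \left(-45 - 39\right) + n = -84 + n$)
$\left(U{\left(183 \right)} - 7251\right) + S{\left(-57 \right)} = \left(-90 - 7251\right) - 141 = -7341 - 141 = -7482$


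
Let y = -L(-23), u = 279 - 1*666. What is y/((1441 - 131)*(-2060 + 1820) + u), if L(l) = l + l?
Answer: -46/314787 ≈ -0.00014613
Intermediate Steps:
L(l) = 2*l
u = -387 (u = 279 - 666 = -387)
y = 46 (y = -2*(-23) = -1*(-46) = 46)
y/((1441 - 131)*(-2060 + 1820) + u) = 46/((1441 - 131)*(-2060 + 1820) - 387) = 46/(1310*(-240) - 387) = 46/(-314400 - 387) = 46/(-314787) = 46*(-1/314787) = -46/314787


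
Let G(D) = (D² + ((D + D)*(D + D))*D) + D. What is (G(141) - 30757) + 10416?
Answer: 11212565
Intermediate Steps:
G(D) = D + D² + 4*D³ (G(D) = (D² + ((2*D)*(2*D))*D) + D = (D² + (4*D²)*D) + D = (D² + 4*D³) + D = D + D² + 4*D³)
(G(141) - 30757) + 10416 = (141*(1 + 141 + 4*141²) - 30757) + 10416 = (141*(1 + 141 + 4*19881) - 30757) + 10416 = (141*(1 + 141 + 79524) - 30757) + 10416 = (141*79666 - 30757) + 10416 = (11232906 - 30757) + 10416 = 11202149 + 10416 = 11212565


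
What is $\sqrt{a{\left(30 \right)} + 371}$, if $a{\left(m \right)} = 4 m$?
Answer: $\sqrt{491} \approx 22.159$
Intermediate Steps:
$\sqrt{a{\left(30 \right)} + 371} = \sqrt{4 \cdot 30 + 371} = \sqrt{120 + 371} = \sqrt{491}$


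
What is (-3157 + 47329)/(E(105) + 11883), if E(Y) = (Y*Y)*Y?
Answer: 3681/97459 ≈ 0.037770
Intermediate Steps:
E(Y) = Y**3 (E(Y) = Y**2*Y = Y**3)
(-3157 + 47329)/(E(105) + 11883) = (-3157 + 47329)/(105**3 + 11883) = 44172/(1157625 + 11883) = 44172/1169508 = 44172*(1/1169508) = 3681/97459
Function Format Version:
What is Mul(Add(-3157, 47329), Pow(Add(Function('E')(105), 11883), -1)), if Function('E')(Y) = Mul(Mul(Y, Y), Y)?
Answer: Rational(3681, 97459) ≈ 0.037770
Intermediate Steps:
Function('E')(Y) = Pow(Y, 3) (Function('E')(Y) = Mul(Pow(Y, 2), Y) = Pow(Y, 3))
Mul(Add(-3157, 47329), Pow(Add(Function('E')(105), 11883), -1)) = Mul(Add(-3157, 47329), Pow(Add(Pow(105, 3), 11883), -1)) = Mul(44172, Pow(Add(1157625, 11883), -1)) = Mul(44172, Pow(1169508, -1)) = Mul(44172, Rational(1, 1169508)) = Rational(3681, 97459)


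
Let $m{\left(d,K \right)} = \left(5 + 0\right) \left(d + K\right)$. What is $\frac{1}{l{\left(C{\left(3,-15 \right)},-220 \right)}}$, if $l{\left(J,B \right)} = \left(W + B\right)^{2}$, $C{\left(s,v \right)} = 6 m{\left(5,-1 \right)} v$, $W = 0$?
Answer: $\frac{1}{48400} \approx 2.0661 \cdot 10^{-5}$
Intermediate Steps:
$m{\left(d,K \right)} = 5 K + 5 d$ ($m{\left(d,K \right)} = 5 \left(K + d\right) = 5 K + 5 d$)
$C{\left(s,v \right)} = 120 v$ ($C{\left(s,v \right)} = 6 \left(5 \left(-1\right) + 5 \cdot 5\right) v = 6 \left(-5 + 25\right) v = 6 \cdot 20 v = 120 v$)
$l{\left(J,B \right)} = B^{2}$ ($l{\left(J,B \right)} = \left(0 + B\right)^{2} = B^{2}$)
$\frac{1}{l{\left(C{\left(3,-15 \right)},-220 \right)}} = \frac{1}{\left(-220\right)^{2}} = \frac{1}{48400}$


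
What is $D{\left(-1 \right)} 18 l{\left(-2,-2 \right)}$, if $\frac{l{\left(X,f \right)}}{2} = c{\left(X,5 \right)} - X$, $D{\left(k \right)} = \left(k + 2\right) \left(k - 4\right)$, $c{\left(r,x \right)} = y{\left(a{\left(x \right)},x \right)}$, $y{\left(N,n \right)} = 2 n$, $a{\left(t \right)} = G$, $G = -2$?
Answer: $-2160$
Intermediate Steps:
$a{\left(t \right)} = -2$
$c{\left(r,x \right)} = 2 x$
$D{\left(k \right)} = \left(-4 + k\right) \left(2 + k\right)$ ($D{\left(k \right)} = \left(2 + k\right) \left(-4 + k\right) = \left(-4 + k\right) \left(2 + k\right)$)
$l{\left(X,f \right)} = 20 - 2 X$ ($l{\left(X,f \right)} = 2 \left(2 \cdot 5 - X\right) = 2 \left(10 - X\right) = 20 - 2 X$)
$D{\left(-1 \right)} 18 l{\left(-2,-2 \right)} = \left(-8 + \left(-1\right)^{2} - -2\right) 18 \left(20 - -4\right) = \left(-8 + 1 + 2\right) 18 \left(20 + 4\right) = \left(-5\right) 18 \cdot 24 = \left(-90\right) 24 = -2160$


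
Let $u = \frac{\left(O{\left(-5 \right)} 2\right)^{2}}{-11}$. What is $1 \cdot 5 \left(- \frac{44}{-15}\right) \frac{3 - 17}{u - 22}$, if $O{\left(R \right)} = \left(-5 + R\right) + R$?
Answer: $\frac{3388}{1713} \approx 1.9778$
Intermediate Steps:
$O{\left(R \right)} = -5 + 2 R$
$u = - \frac{900}{11}$ ($u = \frac{\left(\left(-5 + 2 \left(-5\right)\right) 2\right)^{2}}{-11} = \left(\left(-5 - 10\right) 2\right)^{2} \left(- \frac{1}{11}\right) = \left(\left(-15\right) 2\right)^{2} \left(- \frac{1}{11}\right) = \left(-30\right)^{2} \left(- \frac{1}{11}\right) = 900 \left(- \frac{1}{11}\right) = - \frac{900}{11} \approx -81.818$)
$1 \cdot 5 \left(- \frac{44}{-15}\right) \frac{3 - 17}{u - 22} = 1 \cdot 5 \left(- \frac{44}{-15}\right) \frac{3 - 17}{- \frac{900}{11} - 22} = 5 \left(\left(-44\right) \left(- \frac{1}{15}\right)\right) \left(- \frac{14}{- \frac{1142}{11}}\right) = 5 \cdot \frac{44}{15} \left(\left(-14\right) \left(- \frac{11}{1142}\right)\right) = \frac{44}{3} \cdot \frac{77}{571} = \frac{3388}{1713}$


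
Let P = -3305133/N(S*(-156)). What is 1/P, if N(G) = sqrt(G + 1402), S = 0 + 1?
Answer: -sqrt(1246)/3305133 ≈ -1.0680e-5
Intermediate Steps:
S = 1
N(G) = sqrt(1402 + G)
P = -3305133*sqrt(1246)/1246 (P = -3305133/sqrt(1402 + 1*(-156)) = -3305133/sqrt(1402 - 156) = -3305133*sqrt(1246)/1246 ≈ -93633.)
1/P = 1/(-3305133*sqrt(1246)/1246) = -sqrt(1246)/3305133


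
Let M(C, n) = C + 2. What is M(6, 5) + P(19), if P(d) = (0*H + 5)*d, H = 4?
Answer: 103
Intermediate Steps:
M(C, n) = 2 + C
P(d) = 5*d (P(d) = (0*4 + 5)*d = (0 + 5)*d = 5*d)
M(6, 5) + P(19) = (2 + 6) + 5*19 = 8 + 95 = 103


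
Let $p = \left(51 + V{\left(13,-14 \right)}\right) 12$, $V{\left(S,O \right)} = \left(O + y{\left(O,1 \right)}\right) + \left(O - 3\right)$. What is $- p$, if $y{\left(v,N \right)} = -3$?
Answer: $-204$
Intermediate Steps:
$V{\left(S,O \right)} = -6 + 2 O$ ($V{\left(S,O \right)} = \left(O - 3\right) + \left(O - 3\right) = \left(-3 + O\right) + \left(-3 + O\right) = -6 + 2 O$)
$p = 204$ ($p = \left(51 + \left(-6 + 2 \left(-14\right)\right)\right) 12 = \left(51 - 34\right) 12 = 17 \cdot 12 = 204$)
$- p = \left(-1\right) 204 = -204$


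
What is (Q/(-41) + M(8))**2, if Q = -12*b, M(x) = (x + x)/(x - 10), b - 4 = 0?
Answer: 78400/1681 ≈ 46.639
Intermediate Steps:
b = 4 (b = 4 + 0 = 4)
M(x) = 2*x/(-10 + x) (M(x) = (2*x)/(-10 + x) = 2*x/(-10 + x))
Q = -48 (Q = -12*4 = -48)
(Q/(-41) + M(8))**2 = (-48/(-41) + 2*8/(-10 + 8))**2 = (-48*(-1/41) + 2*8/(-2))**2 = (48/41 + 2*8*(-1/2))**2 = (48/41 - 8)**2 = (-280/41)**2 = 78400/1681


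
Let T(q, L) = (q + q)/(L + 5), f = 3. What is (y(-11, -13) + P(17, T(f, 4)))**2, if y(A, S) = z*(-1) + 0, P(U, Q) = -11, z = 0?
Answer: 121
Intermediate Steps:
T(q, L) = 2*q/(5 + L) (T(q, L) = (2*q)/(5 + L) = 2*q/(5 + L))
y(A, S) = 0 (y(A, S) = 0*(-1) + 0 = 0 + 0 = 0)
(y(-11, -13) + P(17, T(f, 4)))**2 = (0 - 11)**2 = (-11)**2 = 121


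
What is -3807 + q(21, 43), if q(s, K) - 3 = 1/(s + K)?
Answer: -243455/64 ≈ -3804.0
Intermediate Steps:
q(s, K) = 3 + 1/(K + s) (q(s, K) = 3 + 1/(s + K) = 3 + 1/(K + s))
-3807 + q(21, 43) = -3807 + (1 + 3*43 + 3*21)/(43 + 21) = -3807 + (1 + 129 + 63)/64 = -3807 + (1/64)*193 = -3807 + 193/64 = -243455/64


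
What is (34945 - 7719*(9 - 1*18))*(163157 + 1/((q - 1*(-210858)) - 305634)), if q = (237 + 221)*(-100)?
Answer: 74840032360353/4393 ≈ 1.7036e+10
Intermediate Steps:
q = -45800 (q = 458*(-100) = -45800)
(34945 - 7719*(9 - 1*18))*(163157 + 1/((q - 1*(-210858)) - 305634)) = (34945 - 7719*(9 - 1*18))*(163157 + 1/((-45800 - 1*(-210858)) - 305634)) = (34945 - 7719*(9 - 18))*(163157 + 1/((-45800 + 210858) - 305634)) = (34945 - 7719*(-9))*(163157 + 1/(165058 - 305634)) = (34945 + 69471)*(163157 + 1/(-140576)) = 104416*(163157 - 1/140576) = 104416*(22935958431/140576) = 74840032360353/4393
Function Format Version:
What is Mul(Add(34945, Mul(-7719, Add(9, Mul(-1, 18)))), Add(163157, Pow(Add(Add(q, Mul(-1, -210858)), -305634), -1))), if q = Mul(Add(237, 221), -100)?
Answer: Rational(74840032360353, 4393) ≈ 1.7036e+10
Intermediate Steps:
q = -45800 (q = Mul(458, -100) = -45800)
Mul(Add(34945, Mul(-7719, Add(9, Mul(-1, 18)))), Add(163157, Pow(Add(Add(q, Mul(-1, -210858)), -305634), -1))) = Mul(Add(34945, Mul(-7719, Add(9, Mul(-1, 18)))), Add(163157, Pow(Add(Add(-45800, Mul(-1, -210858)), -305634), -1))) = Mul(Add(34945, Mul(-7719, Add(9, -18))), Add(163157, Pow(Add(Add(-45800, 210858), -305634), -1))) = Mul(Add(34945, Mul(-7719, -9)), Add(163157, Pow(Add(165058, -305634), -1))) = Mul(Add(34945, 69471), Add(163157, Pow(-140576, -1))) = Mul(104416, Add(163157, Rational(-1, 140576))) = Mul(104416, Rational(22935958431, 140576)) = Rational(74840032360353, 4393)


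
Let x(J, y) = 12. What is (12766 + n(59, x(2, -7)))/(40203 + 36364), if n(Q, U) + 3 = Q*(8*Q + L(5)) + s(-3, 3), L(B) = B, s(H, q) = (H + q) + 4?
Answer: 40910/76567 ≈ 0.53430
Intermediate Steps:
s(H, q) = 4 + H + q
n(Q, U) = 1 + Q*(5 + 8*Q) (n(Q, U) = -3 + (Q*(8*Q + 5) + (4 - 3 + 3)) = -3 + (Q*(5 + 8*Q) + 4) = -3 + (4 + Q*(5 + 8*Q)) = 1 + Q*(5 + 8*Q))
(12766 + n(59, x(2, -7)))/(40203 + 36364) = (12766 + (1 + 5*59 + 8*59²))/(40203 + 36364) = (12766 + (1 + 295 + 8*3481))/76567 = (12766 + (1 + 295 + 27848))*(1/76567) = (12766 + 28144)*(1/76567) = 40910*(1/76567) = 40910/76567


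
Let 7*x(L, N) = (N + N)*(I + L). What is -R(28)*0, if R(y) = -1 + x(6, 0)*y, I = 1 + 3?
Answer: 0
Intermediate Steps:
I = 4
x(L, N) = 2*N*(4 + L)/7 (x(L, N) = ((N + N)*(4 + L))/7 = ((2*N)*(4 + L))/7 = (2*N*(4 + L))/7 = 2*N*(4 + L)/7)
R(y) = -1 (R(y) = -1 + ((2/7)*0*(4 + 6))*y = -1 + ((2/7)*0*10)*y = -1 + 0*y = -1 + 0 = -1)
-R(28)*0 = -(-1)*0 = -1*0 = 0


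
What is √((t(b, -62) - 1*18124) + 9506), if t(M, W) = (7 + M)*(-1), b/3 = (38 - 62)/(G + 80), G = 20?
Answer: I*√215607/5 ≈ 92.867*I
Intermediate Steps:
b = -18/25 (b = 3*((38 - 62)/(20 + 80)) = 3*(-24/100) = 3*(-24*1/100) = 3*(-6/25) = -18/25 ≈ -0.72000)
t(M, W) = -7 - M
√((t(b, -62) - 1*18124) + 9506) = √(((-7 - 1*(-18/25)) - 1*18124) + 9506) = √(((-7 + 18/25) - 18124) + 9506) = √((-157/25 - 18124) + 9506) = √(-453257/25 + 9506) = √(-215607/25) = I*√215607/5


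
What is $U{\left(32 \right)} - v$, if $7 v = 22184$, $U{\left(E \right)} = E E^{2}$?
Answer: $\frac{207192}{7} \approx 29599.0$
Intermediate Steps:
$U{\left(E \right)} = E^{3}$
$v = \frac{22184}{7}$ ($v = \frac{1}{7} \cdot 22184 = \frac{22184}{7} \approx 3169.1$)
$U{\left(32 \right)} - v = 32^{3} - \frac{22184}{7} = 32768 - \frac{22184}{7} = \frac{207192}{7}$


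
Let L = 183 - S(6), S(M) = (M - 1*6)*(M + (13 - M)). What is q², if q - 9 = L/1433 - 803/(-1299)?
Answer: 329118339941161/3465059392089 ≈ 94.982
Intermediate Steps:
S(M) = -78 + 13*M (S(M) = (M - 6)*13 = (-6 + M)*13 = -78 + 13*M)
L = 183 (L = 183 - (-78 + 13*6) = 183 - (-78 + 78) = 183 - 1*0 = 183 + 0 = 183)
q = 18141619/1861467 (q = 9 + (183/1433 - 803/(-1299)) = 9 + (183*(1/1433) - 803*(-1/1299)) = 9 + (183/1433 + 803/1299) = 9 + 1388416/1861467 = 18141619/1861467 ≈ 9.7459)
q² = (18141619/1861467)² = 329118339941161/3465059392089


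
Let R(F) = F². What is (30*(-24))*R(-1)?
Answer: -720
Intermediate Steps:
(30*(-24))*R(-1) = (30*(-24))*(-1)² = -720*1 = -720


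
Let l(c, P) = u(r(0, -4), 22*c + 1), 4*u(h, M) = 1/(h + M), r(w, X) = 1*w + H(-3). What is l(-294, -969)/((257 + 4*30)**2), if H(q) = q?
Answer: -1/3678298520 ≈ -2.7186e-10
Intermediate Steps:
r(w, X) = -3 + w (r(w, X) = 1*w - 3 = w - 3 = -3 + w)
u(h, M) = 1/(4*(M + h)) (u(h, M) = 1/(4*(h + M)) = 1/(4*(M + h)))
l(c, P) = 1/(4*(-2 + 22*c)) (l(c, P) = 1/(4*((22*c + 1) + (-3 + 0))) = 1/(4*((1 + 22*c) - 3)) = 1/(4*(-2 + 22*c)))
l(-294, -969)/((257 + 4*30)**2) = (1/(8*(-1 + 11*(-294))))/((257 + 4*30)**2) = (1/(8*(-1 - 3234)))/((257 + 120)**2) = ((1/8)/(-3235))/(377**2) = ((1/8)*(-1/3235))/142129 = -1/25880*1/142129 = -1/3678298520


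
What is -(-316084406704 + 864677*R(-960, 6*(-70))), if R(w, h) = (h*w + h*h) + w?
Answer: -184252292576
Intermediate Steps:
R(w, h) = w + h² + h*w (R(w, h) = (h*w + h²) + w = (h² + h*w) + w = w + h² + h*w)
-(-316084406704 + 864677*R(-960, 6*(-70))) = -(-164385473824 + 864677*(6*(-70))*(-960)) = -864677/(1/(-365552 + (-960 + (-420)² - 420*(-960)))) = -864677/(1/(-365552 + (-960 + 176400 + 403200))) = -864677/(1/(-365552 + 578640)) = -864677/(1/213088) = -864677/1/213088 = -864677*213088 = -184252292576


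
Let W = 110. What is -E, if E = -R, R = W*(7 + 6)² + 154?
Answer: 18744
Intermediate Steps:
R = 18744 (R = 110*(7 + 6)² + 154 = 110*13² + 154 = 110*169 + 154 = 18590 + 154 = 18744)
E = -18744 (E = -1*18744 = -18744)
-E = -1*(-18744) = 18744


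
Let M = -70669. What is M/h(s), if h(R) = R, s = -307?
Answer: 70669/307 ≈ 230.19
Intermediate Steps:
M/h(s) = -70669/(-307) = -70669*(-1/307) = 70669/307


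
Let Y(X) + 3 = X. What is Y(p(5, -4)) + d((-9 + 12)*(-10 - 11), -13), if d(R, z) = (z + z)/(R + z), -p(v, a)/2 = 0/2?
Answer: -101/38 ≈ -2.6579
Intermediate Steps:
p(v, a) = 0 (p(v, a) = -0/2 = -2*0 = 0)
d(R, z) = 2*z/(R + z) (d(R, z) = (2*z)/(R + z) = 2*z/(R + z))
Y(X) = -3 + X
Y(p(5, -4)) + d((-9 + 12)*(-10 - 11), -13) = (-3 + 0) + 2*(-13)/((-9 + 12)*(-10 - 11) - 13) = -3 + 2*(-13)/(3*(-21) - 13) = -3 + 2*(-13)/(-63 - 13) = -3 + 2*(-13)/(-76) = -3 + 2*(-13)*(-1/76) = -3 + 13/38 = -101/38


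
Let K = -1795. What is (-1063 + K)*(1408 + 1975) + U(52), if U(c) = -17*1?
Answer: -9668631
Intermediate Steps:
U(c) = -17
(-1063 + K)*(1408 + 1975) + U(52) = (-1063 - 1795)*(1408 + 1975) - 17 = -2858*3383 - 17 = -9668614 - 17 = -9668631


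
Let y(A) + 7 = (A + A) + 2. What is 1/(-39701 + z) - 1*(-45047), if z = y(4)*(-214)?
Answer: 1817331120/40343 ≈ 45047.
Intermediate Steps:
y(A) = -5 + 2*A (y(A) = -7 + ((A + A) + 2) = -7 + (2*A + 2) = -7 + (2 + 2*A) = -5 + 2*A)
z = -642 (z = (-5 + 2*4)*(-214) = (-5 + 8)*(-214) = 3*(-214) = -642)
1/(-39701 + z) - 1*(-45047) = 1/(-39701 - 642) - 1*(-45047) = 1/(-40343) + 45047 = -1/40343 + 45047 = 1817331120/40343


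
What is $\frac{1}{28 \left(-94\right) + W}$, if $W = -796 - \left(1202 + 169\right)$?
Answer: $- \frac{1}{4799} \approx -0.00020838$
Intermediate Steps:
$W = -2167$ ($W = -796 - 1371 = -2167$)
$\frac{1}{28 \left(-94\right) + W} = \frac{1}{28 \left(-94\right) - 2167} = \frac{1}{-2632 - 2167} = \frac{1}{-4799} = - \frac{1}{4799}$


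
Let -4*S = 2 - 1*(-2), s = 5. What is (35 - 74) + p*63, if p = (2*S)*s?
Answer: -669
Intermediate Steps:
S = -1 (S = -(2 - 1*(-2))/4 = -(2 + 2)/4 = -1/4*4 = -1)
p = -10 (p = (2*(-1))*5 = -2*5 = -10)
(35 - 74) + p*63 = (35 - 74) - 10*63 = -39 - 630 = -669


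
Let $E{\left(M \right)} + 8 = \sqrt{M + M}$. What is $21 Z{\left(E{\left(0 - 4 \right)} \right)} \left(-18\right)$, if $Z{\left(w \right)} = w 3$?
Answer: $9072 - 2268 i \sqrt{2} \approx 9072.0 - 3207.4 i$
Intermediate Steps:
$E{\left(M \right)} = -8 + \sqrt{2} \sqrt{M}$ ($E{\left(M \right)} = -8 + \sqrt{M + M} = -8 + \sqrt{2 M} = -8 + \sqrt{2} \sqrt{M}$)
$Z{\left(w \right)} = 3 w$
$21 Z{\left(E{\left(0 - 4 \right)} \right)} \left(-18\right) = 21 \cdot 3 \left(-8 + \sqrt{2} \sqrt{0 - 4}\right) \left(-18\right) = 21 \cdot 3 \left(-8 + \sqrt{2} \sqrt{-4}\right) \left(-18\right) = 21 \cdot 3 \left(-8 + \sqrt{2} \cdot 2 i\right) \left(-18\right) = 21 \cdot 3 \left(-8 + 2 i \sqrt{2}\right) \left(-18\right) = 21 \left(-24 + 6 i \sqrt{2}\right) \left(-18\right) = \left(-504 + 126 i \sqrt{2}\right) \left(-18\right) = 9072 - 2268 i \sqrt{2}$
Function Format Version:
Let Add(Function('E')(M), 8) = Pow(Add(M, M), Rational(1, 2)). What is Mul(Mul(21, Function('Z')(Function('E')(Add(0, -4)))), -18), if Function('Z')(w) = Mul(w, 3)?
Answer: Add(9072, Mul(-2268, I, Pow(2, Rational(1, 2)))) ≈ Add(9072.0, Mul(-3207.4, I))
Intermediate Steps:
Function('E')(M) = Add(-8, Mul(Pow(2, Rational(1, 2)), Pow(M, Rational(1, 2)))) (Function('E')(M) = Add(-8, Pow(Add(M, M), Rational(1, 2))) = Add(-8, Pow(Mul(2, M), Rational(1, 2))) = Add(-8, Mul(Pow(2, Rational(1, 2)), Pow(M, Rational(1, 2)))))
Function('Z')(w) = Mul(3, w)
Mul(Mul(21, Function('Z')(Function('E')(Add(0, -4)))), -18) = Mul(Mul(21, Mul(3, Add(-8, Mul(Pow(2, Rational(1, 2)), Pow(Add(0, -4), Rational(1, 2)))))), -18) = Mul(Mul(21, Mul(3, Add(-8, Mul(Pow(2, Rational(1, 2)), Pow(-4, Rational(1, 2)))))), -18) = Mul(Mul(21, Mul(3, Add(-8, Mul(Pow(2, Rational(1, 2)), Mul(2, I))))), -18) = Mul(Mul(21, Mul(3, Add(-8, Mul(2, I, Pow(2, Rational(1, 2)))))), -18) = Mul(Mul(21, Add(-24, Mul(6, I, Pow(2, Rational(1, 2))))), -18) = Mul(Add(-504, Mul(126, I, Pow(2, Rational(1, 2)))), -18) = Add(9072, Mul(-2268, I, Pow(2, Rational(1, 2))))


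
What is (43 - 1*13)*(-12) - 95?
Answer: -455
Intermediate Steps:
(43 - 1*13)*(-12) - 95 = (43 - 13)*(-12) - 95 = 30*(-12) - 95 = -360 - 95 = -455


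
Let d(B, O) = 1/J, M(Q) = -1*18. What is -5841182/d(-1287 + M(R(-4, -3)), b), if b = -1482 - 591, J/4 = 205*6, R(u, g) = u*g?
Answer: -28738615440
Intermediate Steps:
R(u, g) = g*u
J = 4920 (J = 4*(205*6) = 4*1230 = 4920)
M(Q) = -18
b = -2073
d(B, O) = 1/4920
-5841182/d(-1287 + M(R(-4, -3)), b) = -5841182/1/4920 = -5841182*4920 = -28738615440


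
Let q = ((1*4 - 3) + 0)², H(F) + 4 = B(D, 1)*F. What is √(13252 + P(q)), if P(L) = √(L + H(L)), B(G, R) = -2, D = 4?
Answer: √(13252 + I*√5) ≈ 115.12 + 0.0097*I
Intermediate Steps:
H(F) = -4 - 2*F
q = 1 (q = ((4 - 3) + 0)² = (1 + 0)² = 1² = 1)
P(L) = √(-4 - L) (P(L) = √(L + (-4 - 2*L)) = √(-4 - L))
√(13252 + P(q)) = √(13252 + √(-4 - 1*1)) = √(13252 + √(-4 - 1)) = √(13252 + √(-5)) = √(13252 + I*√5)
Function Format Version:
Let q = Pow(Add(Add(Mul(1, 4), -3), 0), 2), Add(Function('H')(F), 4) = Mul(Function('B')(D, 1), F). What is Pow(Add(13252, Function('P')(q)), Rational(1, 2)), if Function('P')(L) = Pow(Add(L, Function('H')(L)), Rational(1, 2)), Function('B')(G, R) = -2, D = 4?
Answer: Pow(Add(13252, Mul(I, Pow(5, Rational(1, 2)))), Rational(1, 2)) ≈ Add(115.12, Mul(0.0097, I))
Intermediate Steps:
Function('H')(F) = Add(-4, Mul(-2, F))
q = 1 (q = Pow(Add(Add(4, -3), 0), 2) = Pow(Add(1, 0), 2) = Pow(1, 2) = 1)
Function('P')(L) = Pow(Add(-4, Mul(-1, L)), Rational(1, 2)) (Function('P')(L) = Pow(Add(L, Add(-4, Mul(-2, L))), Rational(1, 2)) = Pow(Add(-4, Mul(-1, L)), Rational(1, 2)))
Pow(Add(13252, Function('P')(q)), Rational(1, 2)) = Pow(Add(13252, Pow(Add(-4, Mul(-1, 1)), Rational(1, 2))), Rational(1, 2)) = Pow(Add(13252, Pow(Add(-4, -1), Rational(1, 2))), Rational(1, 2)) = Pow(Add(13252, Pow(-5, Rational(1, 2))), Rational(1, 2)) = Pow(Add(13252, Mul(I, Pow(5, Rational(1, 2)))), Rational(1, 2))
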